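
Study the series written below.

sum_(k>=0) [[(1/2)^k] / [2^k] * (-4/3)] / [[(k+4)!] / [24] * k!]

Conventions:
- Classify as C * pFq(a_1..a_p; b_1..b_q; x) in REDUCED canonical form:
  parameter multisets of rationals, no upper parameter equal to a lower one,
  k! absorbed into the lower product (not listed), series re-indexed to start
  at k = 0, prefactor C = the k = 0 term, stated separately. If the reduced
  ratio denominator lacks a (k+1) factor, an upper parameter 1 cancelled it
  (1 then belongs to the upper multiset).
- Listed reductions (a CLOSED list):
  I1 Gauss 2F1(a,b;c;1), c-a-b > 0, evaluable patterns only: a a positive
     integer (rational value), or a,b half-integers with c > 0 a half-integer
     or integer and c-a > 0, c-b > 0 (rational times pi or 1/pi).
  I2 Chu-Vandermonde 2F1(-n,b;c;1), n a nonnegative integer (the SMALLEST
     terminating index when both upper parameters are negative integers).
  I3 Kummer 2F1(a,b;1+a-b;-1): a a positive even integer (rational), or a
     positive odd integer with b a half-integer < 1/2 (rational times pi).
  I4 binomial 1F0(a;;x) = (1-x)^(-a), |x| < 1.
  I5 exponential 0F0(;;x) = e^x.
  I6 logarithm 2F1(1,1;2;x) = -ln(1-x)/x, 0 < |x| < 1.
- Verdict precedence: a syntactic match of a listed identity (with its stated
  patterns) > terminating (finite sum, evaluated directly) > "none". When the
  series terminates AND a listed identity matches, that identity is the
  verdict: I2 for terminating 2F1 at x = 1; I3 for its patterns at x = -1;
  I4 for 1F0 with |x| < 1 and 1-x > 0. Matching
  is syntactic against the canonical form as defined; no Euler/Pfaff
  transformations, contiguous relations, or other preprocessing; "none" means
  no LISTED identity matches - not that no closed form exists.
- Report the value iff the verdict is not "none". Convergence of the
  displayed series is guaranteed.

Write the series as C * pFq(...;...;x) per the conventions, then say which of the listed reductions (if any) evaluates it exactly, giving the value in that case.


Prefactor -4/3, argument 1/4: 0F1 with upper {-} over lower {5}. Verdict: no listed reduction: x = 1/4 and upper {-} fail every I1-I6 pattern.

Key observation: t_0 = -4/3 here, and the two k-th powers (C = -4/3) combine into one argument.
Term ratio: r(k) = (1/4) * 1 / [(k+5) (k+1)] - rational; roots negated = parameters, x = (1/4), C = -4/3.


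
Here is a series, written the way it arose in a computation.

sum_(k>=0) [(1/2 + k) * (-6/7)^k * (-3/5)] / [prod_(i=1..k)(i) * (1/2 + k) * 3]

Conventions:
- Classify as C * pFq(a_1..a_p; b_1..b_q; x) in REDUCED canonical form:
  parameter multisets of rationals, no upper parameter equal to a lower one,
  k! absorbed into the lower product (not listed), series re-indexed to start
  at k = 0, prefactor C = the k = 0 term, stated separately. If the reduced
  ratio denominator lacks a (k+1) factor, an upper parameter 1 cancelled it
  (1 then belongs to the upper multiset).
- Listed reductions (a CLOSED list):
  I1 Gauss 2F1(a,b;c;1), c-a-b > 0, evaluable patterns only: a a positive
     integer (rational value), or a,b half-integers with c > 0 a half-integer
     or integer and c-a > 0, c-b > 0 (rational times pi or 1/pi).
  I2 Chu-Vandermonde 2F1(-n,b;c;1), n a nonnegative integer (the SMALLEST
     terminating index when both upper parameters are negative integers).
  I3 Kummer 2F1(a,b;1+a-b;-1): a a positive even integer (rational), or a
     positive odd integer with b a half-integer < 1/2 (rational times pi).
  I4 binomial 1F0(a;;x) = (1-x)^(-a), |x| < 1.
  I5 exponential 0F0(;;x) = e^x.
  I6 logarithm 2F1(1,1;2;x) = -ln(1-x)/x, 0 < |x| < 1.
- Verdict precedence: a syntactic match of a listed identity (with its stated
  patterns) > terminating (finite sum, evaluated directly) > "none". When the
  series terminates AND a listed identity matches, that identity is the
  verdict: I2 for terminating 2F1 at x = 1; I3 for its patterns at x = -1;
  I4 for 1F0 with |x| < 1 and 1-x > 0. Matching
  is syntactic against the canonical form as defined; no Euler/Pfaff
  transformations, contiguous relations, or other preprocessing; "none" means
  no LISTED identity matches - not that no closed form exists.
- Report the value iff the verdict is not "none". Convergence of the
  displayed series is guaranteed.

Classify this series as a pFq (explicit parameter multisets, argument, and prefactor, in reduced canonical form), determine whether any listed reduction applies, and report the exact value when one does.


Classification (C = -1/5): 0F0 with upper {-}, lower {-}, argument x = -6/7. Verdict at x = -6/7: the exponential series (I5) matches (the 0F0 exponential series at x = -6/7). Its exact value is (-1/5) * e^(-6/7).

First insight: t_0 = -1/5 here, and the constant factors (prefactor -1/5) combine into one prefactor.
Consecutive-term ratio: r(k) = (-6/7) * 1 / [(k+1)] - rational; roots negated = parameters, x = (-6/7), C = -1/5.


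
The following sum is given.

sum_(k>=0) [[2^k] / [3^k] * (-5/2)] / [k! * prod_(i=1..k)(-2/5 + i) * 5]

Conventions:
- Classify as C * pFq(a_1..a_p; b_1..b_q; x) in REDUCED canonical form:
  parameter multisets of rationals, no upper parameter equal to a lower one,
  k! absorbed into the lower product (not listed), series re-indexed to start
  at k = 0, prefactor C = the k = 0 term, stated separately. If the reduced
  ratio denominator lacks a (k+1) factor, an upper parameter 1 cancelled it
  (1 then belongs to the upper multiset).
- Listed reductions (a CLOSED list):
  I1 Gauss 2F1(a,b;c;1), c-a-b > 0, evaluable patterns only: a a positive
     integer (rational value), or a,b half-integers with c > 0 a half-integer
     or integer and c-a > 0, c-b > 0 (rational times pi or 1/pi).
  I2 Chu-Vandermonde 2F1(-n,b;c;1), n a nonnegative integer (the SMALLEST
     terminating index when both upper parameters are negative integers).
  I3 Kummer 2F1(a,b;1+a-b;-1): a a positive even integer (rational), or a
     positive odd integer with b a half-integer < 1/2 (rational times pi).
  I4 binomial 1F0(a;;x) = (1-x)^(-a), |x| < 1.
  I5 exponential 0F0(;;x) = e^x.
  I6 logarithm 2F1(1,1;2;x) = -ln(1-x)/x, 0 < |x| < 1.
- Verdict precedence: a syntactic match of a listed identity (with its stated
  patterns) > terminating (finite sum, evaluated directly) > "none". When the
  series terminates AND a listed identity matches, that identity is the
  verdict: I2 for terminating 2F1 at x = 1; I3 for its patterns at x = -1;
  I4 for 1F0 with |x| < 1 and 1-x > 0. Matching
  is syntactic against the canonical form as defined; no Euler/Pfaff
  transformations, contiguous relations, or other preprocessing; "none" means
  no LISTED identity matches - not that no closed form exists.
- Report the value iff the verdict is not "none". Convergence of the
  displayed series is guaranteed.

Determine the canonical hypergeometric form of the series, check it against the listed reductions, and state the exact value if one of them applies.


At argument 2/3: a 0F1 with upper {-}, lower {3/5}, scaled by C = -1/2. Verdict: none. A 0F1 with upper {-} fits none of I1-I6 at x = 2/3; the sum runs forever.

Key observation: t_0 = -1/2 here, and the lower running product (prefactor -1/2) is a rising factorial.
Consecutive-term ratio: r(k) = (2/3) * 1 / [(k+3/5) (k+1)] - rational; roots negated = parameters, x = (2/3), C = -1/2.


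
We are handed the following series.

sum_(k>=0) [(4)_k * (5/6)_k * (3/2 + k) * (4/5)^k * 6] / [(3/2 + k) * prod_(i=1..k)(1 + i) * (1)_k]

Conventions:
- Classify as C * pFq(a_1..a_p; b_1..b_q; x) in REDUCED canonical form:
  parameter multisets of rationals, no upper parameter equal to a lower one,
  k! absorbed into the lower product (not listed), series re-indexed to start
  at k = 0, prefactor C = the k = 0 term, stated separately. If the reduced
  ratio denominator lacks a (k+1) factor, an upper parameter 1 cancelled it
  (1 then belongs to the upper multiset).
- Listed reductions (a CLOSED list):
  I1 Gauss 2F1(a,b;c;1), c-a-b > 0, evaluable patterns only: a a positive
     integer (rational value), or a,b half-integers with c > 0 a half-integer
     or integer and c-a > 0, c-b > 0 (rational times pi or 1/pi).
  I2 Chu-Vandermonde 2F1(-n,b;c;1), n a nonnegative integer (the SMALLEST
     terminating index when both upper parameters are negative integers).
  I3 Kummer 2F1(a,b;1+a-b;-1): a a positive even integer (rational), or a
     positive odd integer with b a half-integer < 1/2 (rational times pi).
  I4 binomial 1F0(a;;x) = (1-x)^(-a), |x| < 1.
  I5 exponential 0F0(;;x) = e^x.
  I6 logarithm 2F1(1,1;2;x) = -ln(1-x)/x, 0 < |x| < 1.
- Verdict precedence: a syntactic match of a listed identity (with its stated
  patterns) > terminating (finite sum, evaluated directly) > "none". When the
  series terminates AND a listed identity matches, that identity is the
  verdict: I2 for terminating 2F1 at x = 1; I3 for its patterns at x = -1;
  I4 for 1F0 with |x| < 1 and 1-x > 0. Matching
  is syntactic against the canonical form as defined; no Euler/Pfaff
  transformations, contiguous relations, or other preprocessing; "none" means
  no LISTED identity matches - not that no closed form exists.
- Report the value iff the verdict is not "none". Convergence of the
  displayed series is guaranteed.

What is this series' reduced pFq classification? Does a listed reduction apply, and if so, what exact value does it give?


x = 4/5 here; the reduced form reads 2F1, upper {5/6, 4}, lower {2}, C = 6. Verdict: none - this 2F1 at x = 4/5 matches no listed pattern, and upper {5/6, 4} holds no stopper.

The tell: from the first term 6: k + 3/2 divides numerator and denominator alike; prefactor 6 after cancelling.
Step ratio: r(k) = (4/5) * (k+5/6) (k+4) / [(k+2) (k+1)] - rational in k. x = (4/5); t_0 = 6; negate the roots.


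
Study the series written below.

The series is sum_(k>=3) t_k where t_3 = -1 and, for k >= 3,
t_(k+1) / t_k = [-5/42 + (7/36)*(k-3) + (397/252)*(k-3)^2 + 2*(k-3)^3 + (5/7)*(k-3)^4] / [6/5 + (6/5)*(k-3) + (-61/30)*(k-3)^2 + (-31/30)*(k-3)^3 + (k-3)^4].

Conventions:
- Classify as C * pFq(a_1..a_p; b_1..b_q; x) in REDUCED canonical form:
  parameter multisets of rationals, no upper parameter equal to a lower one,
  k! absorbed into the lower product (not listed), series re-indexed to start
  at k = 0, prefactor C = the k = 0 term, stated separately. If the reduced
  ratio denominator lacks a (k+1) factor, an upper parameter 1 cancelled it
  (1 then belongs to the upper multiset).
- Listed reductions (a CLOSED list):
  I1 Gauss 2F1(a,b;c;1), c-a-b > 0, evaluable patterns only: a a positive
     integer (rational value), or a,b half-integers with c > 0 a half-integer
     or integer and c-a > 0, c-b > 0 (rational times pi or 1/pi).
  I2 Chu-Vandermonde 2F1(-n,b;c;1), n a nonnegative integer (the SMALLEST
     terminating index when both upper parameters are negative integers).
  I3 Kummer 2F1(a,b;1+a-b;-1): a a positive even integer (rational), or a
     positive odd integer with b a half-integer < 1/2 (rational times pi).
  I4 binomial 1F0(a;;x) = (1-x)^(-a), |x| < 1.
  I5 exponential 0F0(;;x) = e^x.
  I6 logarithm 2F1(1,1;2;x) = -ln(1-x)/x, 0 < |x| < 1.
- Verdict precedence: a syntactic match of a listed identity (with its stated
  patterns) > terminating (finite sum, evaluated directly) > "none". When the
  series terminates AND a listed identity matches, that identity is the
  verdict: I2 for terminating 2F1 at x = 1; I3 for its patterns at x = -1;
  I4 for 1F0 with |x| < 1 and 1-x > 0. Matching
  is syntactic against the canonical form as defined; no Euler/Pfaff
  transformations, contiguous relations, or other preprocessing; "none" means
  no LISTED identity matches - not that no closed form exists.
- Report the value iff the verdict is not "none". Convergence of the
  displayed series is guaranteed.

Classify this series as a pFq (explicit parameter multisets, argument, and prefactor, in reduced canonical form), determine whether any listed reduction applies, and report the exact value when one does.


With C = -1: the canonical form is 3F2(-1/5, 5/6, 3/2; -3/2, -6/5; 5/7). Verdict: none. Every listed pattern misses the 3F2 form at 5/7, upper {-1/5, 5/6, 3/2}.

Key observation: t_0 = -1 here, and the ratio is unreduced: k + 2/3 divides both sides (C = -1, x = 5/7).
Step ratio: r(k) = (5/7) * (k-1/5) (k+5/6) (k+3/2) / [(k-3/2) (k-6/5) (k+1)] - poly over poly, x = (5/7) from leading terms; C = -1 at k = 0.


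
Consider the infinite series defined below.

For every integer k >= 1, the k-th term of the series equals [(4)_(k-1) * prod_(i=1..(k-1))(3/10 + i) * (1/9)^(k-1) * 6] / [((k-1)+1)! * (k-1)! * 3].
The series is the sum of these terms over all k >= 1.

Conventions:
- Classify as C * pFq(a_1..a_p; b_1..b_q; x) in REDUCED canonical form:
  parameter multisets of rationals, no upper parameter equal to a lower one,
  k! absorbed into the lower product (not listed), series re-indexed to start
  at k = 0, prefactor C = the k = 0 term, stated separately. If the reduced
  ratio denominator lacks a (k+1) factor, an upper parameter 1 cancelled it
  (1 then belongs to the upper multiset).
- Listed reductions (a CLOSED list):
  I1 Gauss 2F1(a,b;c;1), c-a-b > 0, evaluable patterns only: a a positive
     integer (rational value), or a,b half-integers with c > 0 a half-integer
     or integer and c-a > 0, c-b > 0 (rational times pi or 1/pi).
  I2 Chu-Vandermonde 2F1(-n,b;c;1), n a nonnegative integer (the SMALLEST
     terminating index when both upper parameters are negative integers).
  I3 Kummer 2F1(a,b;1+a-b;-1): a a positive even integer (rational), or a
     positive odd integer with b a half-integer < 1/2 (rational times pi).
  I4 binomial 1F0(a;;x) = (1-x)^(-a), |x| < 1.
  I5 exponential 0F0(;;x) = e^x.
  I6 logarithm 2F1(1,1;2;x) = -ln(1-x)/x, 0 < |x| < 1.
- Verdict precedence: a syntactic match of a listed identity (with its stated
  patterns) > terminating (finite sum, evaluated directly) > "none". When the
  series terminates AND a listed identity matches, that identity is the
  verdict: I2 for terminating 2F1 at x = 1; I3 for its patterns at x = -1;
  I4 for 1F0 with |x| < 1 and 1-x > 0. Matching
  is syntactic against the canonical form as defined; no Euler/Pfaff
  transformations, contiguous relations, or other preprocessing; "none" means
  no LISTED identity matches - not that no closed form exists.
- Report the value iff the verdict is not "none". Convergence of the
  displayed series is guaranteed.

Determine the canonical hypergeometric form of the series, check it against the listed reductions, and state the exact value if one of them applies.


Key observation: t_0 = 2 here, and the denominator's factorial ratio (prefactor 2) is a lower Pochhammer.
Ratio: r(k) = (1/9) * (k+13/10) (k+4) / [(k+2) (k+1)] - rational in k. x = (1/9); t_0 = 2; negate the roots.

With C = 2: the canonical form is 2F1(13/10, 4; 2; 1/9). Verdict: none. Every listed pattern misses the 2F1 form at 1/9, upper {13/10, 4}.


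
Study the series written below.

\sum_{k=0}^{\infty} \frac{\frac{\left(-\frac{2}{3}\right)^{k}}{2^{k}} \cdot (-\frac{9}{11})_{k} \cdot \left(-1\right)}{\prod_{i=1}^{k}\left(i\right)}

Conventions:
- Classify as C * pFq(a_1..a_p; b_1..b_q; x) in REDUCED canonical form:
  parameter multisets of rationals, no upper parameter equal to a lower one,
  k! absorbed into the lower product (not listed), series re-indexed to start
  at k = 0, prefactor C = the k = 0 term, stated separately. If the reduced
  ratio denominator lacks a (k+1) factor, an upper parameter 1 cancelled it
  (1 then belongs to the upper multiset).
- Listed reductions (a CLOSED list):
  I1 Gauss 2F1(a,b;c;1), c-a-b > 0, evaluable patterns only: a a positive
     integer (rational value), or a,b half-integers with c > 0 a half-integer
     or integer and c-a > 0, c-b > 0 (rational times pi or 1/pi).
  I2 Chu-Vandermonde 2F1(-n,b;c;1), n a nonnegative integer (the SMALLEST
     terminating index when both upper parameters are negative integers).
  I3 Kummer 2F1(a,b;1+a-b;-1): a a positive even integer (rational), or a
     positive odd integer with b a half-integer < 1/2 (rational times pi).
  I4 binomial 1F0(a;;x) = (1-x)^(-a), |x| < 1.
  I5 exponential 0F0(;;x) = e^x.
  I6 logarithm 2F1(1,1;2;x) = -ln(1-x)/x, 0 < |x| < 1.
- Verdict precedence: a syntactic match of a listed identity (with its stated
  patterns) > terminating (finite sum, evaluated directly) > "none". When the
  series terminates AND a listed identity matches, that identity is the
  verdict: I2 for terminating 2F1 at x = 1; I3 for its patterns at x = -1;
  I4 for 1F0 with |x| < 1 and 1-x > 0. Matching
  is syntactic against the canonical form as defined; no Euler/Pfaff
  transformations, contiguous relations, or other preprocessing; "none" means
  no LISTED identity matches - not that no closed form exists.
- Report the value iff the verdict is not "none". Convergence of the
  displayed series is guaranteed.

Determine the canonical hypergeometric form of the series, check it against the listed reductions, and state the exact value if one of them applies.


With C = -1: the canonical form is 1F0(-\frac{9}{11}; -; -\frac{1}{3}). Verdict: this is the I4 binomial reduction (the 1F0 binomial series: exponent 9/11, x = -\frac{1}{3}). Hence: \left(-1\right) \cdot \left(\frac{4}{3}\right)^{\frac{9}{11}}.

The tell: t_0 = -1 here, and the two k-th powers (C = -1, x = -1/3) combine into one argument.
Adjacent-term ratio: r(k) = -\frac{1}{3} * (k-\frac{9}{11}) / [(k+1)] - rational in k. x = -\frac{1}{3}; t_0 = -1; negate the roots.


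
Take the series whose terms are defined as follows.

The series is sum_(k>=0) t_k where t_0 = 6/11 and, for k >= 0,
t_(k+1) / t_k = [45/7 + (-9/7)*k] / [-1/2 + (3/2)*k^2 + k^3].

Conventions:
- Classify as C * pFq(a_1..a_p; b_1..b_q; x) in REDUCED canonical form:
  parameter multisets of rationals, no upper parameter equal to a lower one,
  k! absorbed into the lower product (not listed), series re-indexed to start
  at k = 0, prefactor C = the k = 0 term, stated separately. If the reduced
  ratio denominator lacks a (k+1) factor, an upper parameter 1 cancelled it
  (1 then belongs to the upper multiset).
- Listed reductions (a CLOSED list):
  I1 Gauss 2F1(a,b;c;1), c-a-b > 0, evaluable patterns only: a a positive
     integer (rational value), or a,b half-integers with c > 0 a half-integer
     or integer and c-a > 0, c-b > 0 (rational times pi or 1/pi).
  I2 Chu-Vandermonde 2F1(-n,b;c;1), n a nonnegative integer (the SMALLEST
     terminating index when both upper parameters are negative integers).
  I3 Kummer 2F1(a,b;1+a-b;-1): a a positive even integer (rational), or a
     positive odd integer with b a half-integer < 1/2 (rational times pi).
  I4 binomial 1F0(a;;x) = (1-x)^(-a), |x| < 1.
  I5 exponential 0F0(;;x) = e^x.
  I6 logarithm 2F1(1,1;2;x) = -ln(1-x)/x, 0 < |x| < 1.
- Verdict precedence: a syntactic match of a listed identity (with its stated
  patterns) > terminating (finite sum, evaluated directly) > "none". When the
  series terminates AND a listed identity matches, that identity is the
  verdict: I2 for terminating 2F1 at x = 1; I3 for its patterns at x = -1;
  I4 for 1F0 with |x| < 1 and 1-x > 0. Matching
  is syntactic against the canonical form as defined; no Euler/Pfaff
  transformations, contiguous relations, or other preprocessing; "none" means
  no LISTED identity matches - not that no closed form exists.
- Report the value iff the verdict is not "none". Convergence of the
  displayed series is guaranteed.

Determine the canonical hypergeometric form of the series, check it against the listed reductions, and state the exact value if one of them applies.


Prefactor 6/11, argument -9/7: 1F2 with upper {-5} over lower {-1/2, 1}. Verdict: terminating at k = 5: the factor (-5)_k kills every later term; summing the 6 survivors is exact. Exact value: -970261914/32353475.

Structural cue: t_0 = 6/11 here, and factor the ratio over Q (C = 6/11, x = -9/7): negated roots = parameters.
Adjacent-term ratio: r(k) = (-9/7) * (k-5) / [(k-1/2) (k+1) (k+1)] ; factor over Q: parameters, x = (-9/7), and C = 6/11.


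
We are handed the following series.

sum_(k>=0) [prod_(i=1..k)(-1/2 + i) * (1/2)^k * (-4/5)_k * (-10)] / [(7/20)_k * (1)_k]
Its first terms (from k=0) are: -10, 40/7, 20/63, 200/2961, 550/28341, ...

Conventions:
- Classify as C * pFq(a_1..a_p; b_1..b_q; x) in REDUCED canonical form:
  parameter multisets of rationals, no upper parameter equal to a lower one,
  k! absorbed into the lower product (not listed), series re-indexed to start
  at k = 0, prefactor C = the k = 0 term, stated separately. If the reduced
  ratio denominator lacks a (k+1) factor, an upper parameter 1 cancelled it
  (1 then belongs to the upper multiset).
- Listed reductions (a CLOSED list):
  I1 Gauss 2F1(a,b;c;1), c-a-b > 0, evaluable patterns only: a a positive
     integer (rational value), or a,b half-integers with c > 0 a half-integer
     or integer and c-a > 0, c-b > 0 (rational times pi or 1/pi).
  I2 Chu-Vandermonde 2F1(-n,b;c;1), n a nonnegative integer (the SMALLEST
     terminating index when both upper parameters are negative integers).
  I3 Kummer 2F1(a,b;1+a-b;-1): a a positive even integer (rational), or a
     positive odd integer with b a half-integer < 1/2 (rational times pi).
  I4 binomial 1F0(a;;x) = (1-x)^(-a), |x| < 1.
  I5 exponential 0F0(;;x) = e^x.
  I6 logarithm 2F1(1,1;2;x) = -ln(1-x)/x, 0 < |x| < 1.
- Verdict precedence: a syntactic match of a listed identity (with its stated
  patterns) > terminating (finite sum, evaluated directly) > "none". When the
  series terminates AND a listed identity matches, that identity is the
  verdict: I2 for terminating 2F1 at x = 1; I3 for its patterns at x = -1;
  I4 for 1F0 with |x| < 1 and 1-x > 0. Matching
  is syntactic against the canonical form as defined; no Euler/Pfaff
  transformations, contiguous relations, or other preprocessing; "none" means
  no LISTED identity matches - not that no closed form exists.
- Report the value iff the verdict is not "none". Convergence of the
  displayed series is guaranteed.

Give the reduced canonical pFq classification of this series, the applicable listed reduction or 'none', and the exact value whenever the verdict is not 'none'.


Canonical form: C = -10 times 2F1 with upper {-4/5, 1/2}, lower {7/20}, x = 1/2. Verdict: none here - no I1-I6 shape fits x = 1/2 with lower {7/20}.

Key observation: from the first term -10: (1)_k (C = -10) is k! itself.
Term ratio: r(k) = (1/2) * (k-4/5) (k+1/2) / [(k+7/20) (k+1)] - rational in k, leading ratio (1/2); with t_0 = -10, classification follows.


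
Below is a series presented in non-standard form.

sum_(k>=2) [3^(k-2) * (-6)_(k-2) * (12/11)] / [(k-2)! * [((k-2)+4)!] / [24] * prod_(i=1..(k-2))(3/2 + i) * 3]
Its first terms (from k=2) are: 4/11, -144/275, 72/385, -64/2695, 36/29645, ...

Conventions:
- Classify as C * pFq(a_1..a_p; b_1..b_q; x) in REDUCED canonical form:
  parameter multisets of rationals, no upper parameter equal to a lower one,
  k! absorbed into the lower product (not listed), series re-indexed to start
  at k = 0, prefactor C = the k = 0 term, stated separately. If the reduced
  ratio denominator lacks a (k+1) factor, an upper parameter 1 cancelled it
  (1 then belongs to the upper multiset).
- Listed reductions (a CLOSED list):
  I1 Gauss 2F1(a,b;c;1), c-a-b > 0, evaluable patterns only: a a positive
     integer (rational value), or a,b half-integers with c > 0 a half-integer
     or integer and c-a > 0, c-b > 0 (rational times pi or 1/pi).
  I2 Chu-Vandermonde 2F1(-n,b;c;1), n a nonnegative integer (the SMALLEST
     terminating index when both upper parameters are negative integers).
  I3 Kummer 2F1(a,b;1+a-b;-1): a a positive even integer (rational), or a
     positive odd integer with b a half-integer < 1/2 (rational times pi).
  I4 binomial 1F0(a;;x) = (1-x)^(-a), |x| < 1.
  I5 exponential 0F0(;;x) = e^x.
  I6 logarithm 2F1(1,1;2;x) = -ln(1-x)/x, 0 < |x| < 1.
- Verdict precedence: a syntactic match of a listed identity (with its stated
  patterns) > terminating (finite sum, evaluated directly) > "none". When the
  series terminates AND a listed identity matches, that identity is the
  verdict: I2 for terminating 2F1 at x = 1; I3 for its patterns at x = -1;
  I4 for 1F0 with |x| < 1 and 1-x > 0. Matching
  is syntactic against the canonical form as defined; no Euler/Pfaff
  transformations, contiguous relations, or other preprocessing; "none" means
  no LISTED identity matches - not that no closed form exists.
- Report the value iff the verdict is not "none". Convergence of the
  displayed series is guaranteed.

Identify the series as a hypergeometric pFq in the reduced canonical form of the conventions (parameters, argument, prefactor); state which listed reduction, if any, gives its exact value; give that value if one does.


First insight: with t_0 = 4/11, the constant factors (C = 4/11, x = 3) combine into one prefactor.
Step ratio: r(k) = 3 * (k-6) / [(k+5/2) (k+5) (k+1)] - poly over poly, x = 3 from leading terms; C = 4/11 at k = 0.

Classification (C = 4/11): 1F2 with upper {-6}, lower {5/2, 5}, argument x = 3. Verdict: terminating. With -6 upstairs the series is a 7-term polynomial sum; evaluated term by term. Hence: 214608/48173125.


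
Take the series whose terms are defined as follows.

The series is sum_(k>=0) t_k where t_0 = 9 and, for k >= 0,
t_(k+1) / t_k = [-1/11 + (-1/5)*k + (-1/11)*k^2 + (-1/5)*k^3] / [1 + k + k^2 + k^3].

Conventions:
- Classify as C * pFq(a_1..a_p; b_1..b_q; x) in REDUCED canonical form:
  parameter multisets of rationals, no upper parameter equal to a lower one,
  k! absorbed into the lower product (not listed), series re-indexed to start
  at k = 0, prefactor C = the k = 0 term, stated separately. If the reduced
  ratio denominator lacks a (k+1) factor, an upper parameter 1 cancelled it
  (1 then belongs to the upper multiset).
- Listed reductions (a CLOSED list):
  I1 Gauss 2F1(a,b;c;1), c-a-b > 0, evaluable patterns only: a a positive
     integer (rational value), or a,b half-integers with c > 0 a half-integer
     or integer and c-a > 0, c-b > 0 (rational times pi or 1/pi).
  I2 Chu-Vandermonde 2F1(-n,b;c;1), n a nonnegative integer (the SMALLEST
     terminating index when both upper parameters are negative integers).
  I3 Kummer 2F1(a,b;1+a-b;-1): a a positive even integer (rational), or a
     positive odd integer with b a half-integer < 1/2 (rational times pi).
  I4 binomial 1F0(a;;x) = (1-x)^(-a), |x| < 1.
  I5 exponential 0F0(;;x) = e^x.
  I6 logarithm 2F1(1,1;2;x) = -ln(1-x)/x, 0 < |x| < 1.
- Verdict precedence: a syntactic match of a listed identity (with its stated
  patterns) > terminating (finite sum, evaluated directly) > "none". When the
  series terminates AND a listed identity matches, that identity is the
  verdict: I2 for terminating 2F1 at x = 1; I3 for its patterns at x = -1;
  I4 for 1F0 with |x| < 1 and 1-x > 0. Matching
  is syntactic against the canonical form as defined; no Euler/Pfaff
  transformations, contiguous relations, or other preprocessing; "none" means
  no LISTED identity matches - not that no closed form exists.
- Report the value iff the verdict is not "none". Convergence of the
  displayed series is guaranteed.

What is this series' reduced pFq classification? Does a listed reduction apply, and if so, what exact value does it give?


This is 9 * 1F0(5/11; -; -1/5) in reduced canonical form. Verdict: the I4 binomial reduction fires (the 1F0 binomial series: exponent -5/11, x = -1/5). Sum: 9 * (6/5)^(-5/11).

Structural cue: from the first term 9: the expanded ratio factors over Q; prefactor 9, roots give parameters.
Ratio: r(k) = (-1/5) * (k+5/11) / [(k+1)] - rational in k. x = (-1/5); t_0 = 9; negate the roots.


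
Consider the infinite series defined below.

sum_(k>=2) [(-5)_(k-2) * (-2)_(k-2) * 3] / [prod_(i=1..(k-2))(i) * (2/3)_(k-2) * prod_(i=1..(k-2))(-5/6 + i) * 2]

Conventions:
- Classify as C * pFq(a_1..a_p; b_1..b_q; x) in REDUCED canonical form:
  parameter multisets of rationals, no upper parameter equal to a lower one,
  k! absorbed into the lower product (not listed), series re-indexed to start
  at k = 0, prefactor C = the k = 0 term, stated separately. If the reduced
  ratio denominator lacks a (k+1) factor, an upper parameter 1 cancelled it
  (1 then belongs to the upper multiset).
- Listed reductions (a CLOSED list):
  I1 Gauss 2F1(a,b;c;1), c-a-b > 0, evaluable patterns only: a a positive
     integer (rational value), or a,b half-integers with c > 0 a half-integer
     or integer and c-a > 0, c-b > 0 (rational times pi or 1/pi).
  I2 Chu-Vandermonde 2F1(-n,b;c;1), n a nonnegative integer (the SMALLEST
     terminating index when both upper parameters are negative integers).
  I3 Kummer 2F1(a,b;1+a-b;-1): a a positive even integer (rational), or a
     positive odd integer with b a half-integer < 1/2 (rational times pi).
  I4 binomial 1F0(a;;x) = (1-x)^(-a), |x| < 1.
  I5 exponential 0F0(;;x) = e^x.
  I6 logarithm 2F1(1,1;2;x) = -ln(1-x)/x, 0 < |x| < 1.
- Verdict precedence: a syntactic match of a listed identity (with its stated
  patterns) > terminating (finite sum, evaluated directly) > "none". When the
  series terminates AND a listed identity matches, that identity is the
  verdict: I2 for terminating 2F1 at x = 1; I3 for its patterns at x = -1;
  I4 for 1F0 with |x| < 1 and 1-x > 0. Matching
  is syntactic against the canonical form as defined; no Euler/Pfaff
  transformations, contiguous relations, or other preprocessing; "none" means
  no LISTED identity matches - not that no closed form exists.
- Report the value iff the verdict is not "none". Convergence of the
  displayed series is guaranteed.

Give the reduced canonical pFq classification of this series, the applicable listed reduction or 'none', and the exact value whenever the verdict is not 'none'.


The series (x = 1) is 2F2: upper {-5, -2}, lower {1/6, 2/3}, prefactor 3/2. Verdict: terminating - upper -2 stops the sum at k = 2; the 3 terms are added exactly. Sum: 3855/14.

Structural cue: x = 1 and the lower running product (prefactor 3/2) is a rising factorial.
Consecutive-term ratio: r(k) = 1 * (k-5) (k-2) / [(k+1/6) (k+2/3) (k+1)] - rational; roots negated = parameters, x = 1, C = 3/2.


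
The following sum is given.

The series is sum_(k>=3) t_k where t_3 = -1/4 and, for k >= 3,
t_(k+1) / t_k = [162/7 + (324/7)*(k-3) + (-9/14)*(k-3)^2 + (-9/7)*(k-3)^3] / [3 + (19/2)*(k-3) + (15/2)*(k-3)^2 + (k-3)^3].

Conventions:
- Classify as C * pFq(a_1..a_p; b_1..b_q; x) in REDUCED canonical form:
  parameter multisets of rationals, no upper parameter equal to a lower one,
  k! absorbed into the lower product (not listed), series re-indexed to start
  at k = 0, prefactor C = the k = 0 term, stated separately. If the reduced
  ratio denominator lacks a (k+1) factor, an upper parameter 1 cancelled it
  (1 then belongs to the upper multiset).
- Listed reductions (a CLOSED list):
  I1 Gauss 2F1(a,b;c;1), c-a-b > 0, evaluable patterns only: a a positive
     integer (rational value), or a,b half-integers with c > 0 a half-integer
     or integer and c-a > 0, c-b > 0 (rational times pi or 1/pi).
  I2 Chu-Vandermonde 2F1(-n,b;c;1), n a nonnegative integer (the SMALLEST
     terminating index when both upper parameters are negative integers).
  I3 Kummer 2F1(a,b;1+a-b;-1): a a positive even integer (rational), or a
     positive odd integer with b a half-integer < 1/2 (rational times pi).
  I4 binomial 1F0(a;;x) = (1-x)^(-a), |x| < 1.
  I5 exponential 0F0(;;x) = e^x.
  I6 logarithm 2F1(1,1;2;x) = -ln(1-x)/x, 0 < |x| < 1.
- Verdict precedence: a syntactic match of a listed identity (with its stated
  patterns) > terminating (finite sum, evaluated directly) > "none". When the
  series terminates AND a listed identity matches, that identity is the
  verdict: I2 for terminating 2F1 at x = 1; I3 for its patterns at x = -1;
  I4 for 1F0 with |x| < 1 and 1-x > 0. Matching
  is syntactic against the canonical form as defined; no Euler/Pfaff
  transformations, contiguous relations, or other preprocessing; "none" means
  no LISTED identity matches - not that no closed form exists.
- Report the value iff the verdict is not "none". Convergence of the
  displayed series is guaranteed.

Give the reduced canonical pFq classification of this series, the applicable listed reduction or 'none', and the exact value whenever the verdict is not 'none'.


Canonical form: C = -1/4 times 1F0 with upper {-6}, lower {-}, x = -9/7. Verdict: terminating. (-6)_k vanishes past k = 6, leaving a 7-term sum, computed directly. Hence: -4194304/117649.

First insight: x = (-9/7) and the parameter 6 appears in both the upper and lower lists and cancels (alongside the other common factor).
Step ratio: r(k) = (-9/7) * (k-6) / [(k+1)] - rational in k. x = (-9/7); t_0 = -1/4; negate the roots.


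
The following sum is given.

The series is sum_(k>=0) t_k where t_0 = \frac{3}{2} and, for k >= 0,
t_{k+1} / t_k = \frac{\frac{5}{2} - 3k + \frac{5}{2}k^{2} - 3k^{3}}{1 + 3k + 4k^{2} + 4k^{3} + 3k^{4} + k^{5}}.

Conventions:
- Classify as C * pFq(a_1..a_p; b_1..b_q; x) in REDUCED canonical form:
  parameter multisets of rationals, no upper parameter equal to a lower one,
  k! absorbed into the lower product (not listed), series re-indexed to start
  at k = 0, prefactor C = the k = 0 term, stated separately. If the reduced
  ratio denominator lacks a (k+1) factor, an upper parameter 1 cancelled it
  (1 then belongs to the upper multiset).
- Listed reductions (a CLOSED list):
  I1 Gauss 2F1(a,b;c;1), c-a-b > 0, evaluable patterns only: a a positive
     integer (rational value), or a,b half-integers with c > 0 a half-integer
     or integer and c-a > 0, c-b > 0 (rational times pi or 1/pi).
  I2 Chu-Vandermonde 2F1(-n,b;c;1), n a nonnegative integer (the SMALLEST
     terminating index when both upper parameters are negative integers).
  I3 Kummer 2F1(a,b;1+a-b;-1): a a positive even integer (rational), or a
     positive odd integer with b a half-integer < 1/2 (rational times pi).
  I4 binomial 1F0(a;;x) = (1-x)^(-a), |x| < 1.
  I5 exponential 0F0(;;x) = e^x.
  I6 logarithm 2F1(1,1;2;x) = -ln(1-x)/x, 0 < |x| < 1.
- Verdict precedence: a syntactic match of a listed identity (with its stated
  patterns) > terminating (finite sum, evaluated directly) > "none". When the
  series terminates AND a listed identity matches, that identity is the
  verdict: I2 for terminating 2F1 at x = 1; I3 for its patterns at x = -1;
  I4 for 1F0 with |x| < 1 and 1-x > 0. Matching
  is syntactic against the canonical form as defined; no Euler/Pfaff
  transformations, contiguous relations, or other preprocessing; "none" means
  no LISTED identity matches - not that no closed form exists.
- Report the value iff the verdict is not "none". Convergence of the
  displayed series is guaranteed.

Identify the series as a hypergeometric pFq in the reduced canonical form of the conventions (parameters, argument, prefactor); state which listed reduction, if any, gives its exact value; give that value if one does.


The series (x = -3) is 1F2: upper {-\frac{5}{6}}, lower {1, 1}, prefactor \frac{3}{2}. Verdict: none here - no I1-I6 shape fits x = -3 with lower {1, 1}.

First insight: with t_0 = \frac{3}{2}, the ratio is unreduced: k^2 + 1 divides both sides (C = 3/2).
Consecutive-term ratio: r(k) = -3 * (k-\frac{5}{6}) / [(k+1) (k+1) (k+1)] - poly over poly, x = -3 from leading terms; C = \frac{3}{2} at k = 0.


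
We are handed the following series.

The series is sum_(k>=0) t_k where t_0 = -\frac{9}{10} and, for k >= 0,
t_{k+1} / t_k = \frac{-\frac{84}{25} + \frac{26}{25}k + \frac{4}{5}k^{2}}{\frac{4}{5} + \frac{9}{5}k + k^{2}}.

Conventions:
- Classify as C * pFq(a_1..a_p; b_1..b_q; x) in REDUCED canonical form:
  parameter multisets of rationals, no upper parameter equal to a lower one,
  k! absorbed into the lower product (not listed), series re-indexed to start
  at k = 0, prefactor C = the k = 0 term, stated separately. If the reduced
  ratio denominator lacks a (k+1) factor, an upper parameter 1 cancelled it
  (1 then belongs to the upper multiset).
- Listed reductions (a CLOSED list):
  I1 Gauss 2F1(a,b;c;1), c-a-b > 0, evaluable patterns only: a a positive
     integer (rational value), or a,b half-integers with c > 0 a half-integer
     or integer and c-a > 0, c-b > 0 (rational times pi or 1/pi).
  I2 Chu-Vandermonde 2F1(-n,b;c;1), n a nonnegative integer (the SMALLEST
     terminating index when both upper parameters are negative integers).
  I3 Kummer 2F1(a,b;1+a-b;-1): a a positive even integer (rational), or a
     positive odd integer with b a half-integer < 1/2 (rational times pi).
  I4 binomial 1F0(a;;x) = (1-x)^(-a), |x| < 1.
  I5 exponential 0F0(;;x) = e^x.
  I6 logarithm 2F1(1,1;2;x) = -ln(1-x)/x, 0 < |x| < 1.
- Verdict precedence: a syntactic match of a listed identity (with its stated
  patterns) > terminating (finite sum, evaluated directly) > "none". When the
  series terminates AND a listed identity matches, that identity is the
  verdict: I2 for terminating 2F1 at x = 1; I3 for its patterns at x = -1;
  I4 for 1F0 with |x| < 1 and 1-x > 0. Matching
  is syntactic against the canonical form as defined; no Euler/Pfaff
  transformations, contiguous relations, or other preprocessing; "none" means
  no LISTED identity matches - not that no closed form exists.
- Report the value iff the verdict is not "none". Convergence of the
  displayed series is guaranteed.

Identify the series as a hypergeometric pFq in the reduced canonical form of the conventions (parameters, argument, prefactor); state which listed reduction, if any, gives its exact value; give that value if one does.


Classification (C = -\frac{9}{10}): 2F1 with upper {-\frac{3}{2}, \frac{14}{5}}, lower {\frac{4}{5}}, argument x = \frac{4}{5}. Verdict: none. No listed pattern accepts 2F1(-\frac{3}{2}, \frac{14}{5}; \frac{4}{5}; \frac{4}{5}).

Key observation: t_0 = -\frac{9}{10} here, and the expanded ratio factors over Q; prefactor -9/10, roots give parameters.
Consecutive-term ratio: r(k) = \frac{4}{5} * (k-\frac{3}{2}) (k+\frac{14}{5}) / [(k+\frac{4}{5}) (k+1)] - rational; roots negated = parameters, x = \frac{4}{5}, C = -\frac{9}{10}.


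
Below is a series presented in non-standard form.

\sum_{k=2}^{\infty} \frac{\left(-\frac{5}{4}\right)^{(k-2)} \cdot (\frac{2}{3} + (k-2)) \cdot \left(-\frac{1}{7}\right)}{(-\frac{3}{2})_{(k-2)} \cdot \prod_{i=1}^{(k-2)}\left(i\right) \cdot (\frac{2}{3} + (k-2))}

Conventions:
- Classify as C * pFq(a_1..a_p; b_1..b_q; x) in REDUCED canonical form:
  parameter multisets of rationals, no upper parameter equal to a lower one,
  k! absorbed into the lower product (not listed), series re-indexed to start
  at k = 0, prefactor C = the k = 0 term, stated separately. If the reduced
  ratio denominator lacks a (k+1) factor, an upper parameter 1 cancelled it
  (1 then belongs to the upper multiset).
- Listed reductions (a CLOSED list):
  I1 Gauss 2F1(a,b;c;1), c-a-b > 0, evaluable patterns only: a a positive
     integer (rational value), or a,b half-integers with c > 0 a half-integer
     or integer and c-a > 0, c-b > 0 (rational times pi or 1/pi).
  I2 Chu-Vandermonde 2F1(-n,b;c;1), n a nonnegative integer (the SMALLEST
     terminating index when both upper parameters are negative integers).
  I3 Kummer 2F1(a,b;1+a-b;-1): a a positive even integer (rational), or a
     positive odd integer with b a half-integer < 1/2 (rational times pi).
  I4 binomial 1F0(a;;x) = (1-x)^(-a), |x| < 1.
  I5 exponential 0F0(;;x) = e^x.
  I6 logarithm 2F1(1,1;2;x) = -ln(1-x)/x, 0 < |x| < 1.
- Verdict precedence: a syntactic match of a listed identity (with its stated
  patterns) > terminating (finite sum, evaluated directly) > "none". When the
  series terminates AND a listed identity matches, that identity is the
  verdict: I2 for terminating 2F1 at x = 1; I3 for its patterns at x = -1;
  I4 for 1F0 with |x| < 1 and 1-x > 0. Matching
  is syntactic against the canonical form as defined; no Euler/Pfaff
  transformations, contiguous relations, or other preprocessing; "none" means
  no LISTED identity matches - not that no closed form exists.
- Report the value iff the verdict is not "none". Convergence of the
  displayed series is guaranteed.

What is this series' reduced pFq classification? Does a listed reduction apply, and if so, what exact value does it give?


Prefactor -\frac{1}{7}, argument -\frac{5}{4}: 0F1 with upper {-} over lower {-\frac{3}{2}}. Verdict: none (x = -\frac{5}{4}): each listed identity misses the multisets {-} ; {-\frac{3}{2}}.

Key step: from the first term -\frac{1}{7}: the factor k + 2/3 cancels (top and bottom), leaving prefactor -1/7.
Ratio: r(k) = -\frac{5}{4} * 1 / [(k-\frac{3}{2}) (k+1)] - rational in k. x = -\frac{5}{4}; t_0 = -\frac{1}{7}; negate the roots.
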